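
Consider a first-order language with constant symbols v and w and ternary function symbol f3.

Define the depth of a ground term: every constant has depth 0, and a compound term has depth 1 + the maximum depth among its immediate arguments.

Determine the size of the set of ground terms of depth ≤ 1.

10

Count level by level. With function symbols f3/3, the terms of depth ≤ k are the 2 constants together with each function applied to depth-≤(k−1) tuples, so N_k = 2 + N_{k-1}^3.
N_0 = 2
N_1 = 2 + 2^3 = 10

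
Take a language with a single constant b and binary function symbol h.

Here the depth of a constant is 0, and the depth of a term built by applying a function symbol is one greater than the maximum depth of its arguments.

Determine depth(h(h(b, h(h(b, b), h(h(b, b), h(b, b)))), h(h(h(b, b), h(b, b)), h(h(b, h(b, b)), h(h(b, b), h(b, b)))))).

5

depth(h(b, b)) = 1 + max(0, 0) = 1
depth(h(h(b, b), h(b, b))) = 1 + max(1, 1) = 2
depth(h(h(b, b), h(h(b, b), h(b, b)))) = 1 + max(1, 2) = 3
depth(h(b, h(h(b, b), h(h(b, b), h(b, b))))) = 1 + max(0, 3) = 4
depth(h(b, h(b, b))) = 1 + max(0, 1) = 2
depth(h(h(b, h(b, b)), h(h(b, b), h(b, b)))) = 1 + max(2, 2) = 3
depth(h(h(h(b, b), h(b, b)), h(h(b, h(b, b)), h(h(b, b), h(b, b))))) = 1 + max(2, 3) = 4
depth(h(h(b, h(h(b, b), h(h(b, b), h(b, b)))), h(h(h(b, b), h(b, b)), h(h(b, h(b, b)), h(h(b, b), h(b, b)))))) = 1 + max(4, 4) = 5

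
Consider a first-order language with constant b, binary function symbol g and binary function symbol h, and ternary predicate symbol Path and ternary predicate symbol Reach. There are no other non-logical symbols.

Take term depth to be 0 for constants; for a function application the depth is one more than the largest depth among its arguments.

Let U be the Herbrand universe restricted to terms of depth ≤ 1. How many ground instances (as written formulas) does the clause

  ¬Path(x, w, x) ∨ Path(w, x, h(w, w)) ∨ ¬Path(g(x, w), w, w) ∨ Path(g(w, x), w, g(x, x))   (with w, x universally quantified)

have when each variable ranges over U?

9

Ground terms of depth ≤ 1:
  Write N_k for the number of ground terms of depth ≤ k. A term of depth ≤ k is either a constant or a function symbol applied to arguments of depth ≤ k−1, so N_k = 1 + N_{k-1}^2 + N_{k-1}^2.
  N_0 = 1
  N_1 = 1 + 1^2 + 1^2 = 3
  Explicitly: b, g(b, b), h(b, b).
So there are 3 ground terms available for substitution.
Each of w, x ranges independently over the available ground terms, and distinct assignments produce distinct instances.
Number of ground instances = 3^2 = 9.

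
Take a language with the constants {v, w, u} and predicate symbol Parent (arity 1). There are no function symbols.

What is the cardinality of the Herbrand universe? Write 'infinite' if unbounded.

There are no function symbols, so every ground term is one of the 3 constants.
The Herbrand universe is {v, w, u}, which is finite with 3 elements.

3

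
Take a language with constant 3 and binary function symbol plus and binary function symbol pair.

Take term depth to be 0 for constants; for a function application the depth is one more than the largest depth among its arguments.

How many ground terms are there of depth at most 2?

19

Let N_k count ground terms of depth at most k. Each non-constant term of depth ≤ k is some function symbol applied to depth-≤(k−1) arguments, giving N_k = 1 + N_{k-1}^2 + N_{k-1}^2.
N_0 = 1
N_1 = 1 + 1^2 + 1^2 = 3
N_2 = 1 + 3^2 + 3^2 = 19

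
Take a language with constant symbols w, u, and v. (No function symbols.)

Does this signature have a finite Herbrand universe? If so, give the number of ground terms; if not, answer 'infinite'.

There are no function symbols, so every ground term is one of the 3 constants.
The Herbrand universe is {w, u, v}, which is finite with 3 elements.

3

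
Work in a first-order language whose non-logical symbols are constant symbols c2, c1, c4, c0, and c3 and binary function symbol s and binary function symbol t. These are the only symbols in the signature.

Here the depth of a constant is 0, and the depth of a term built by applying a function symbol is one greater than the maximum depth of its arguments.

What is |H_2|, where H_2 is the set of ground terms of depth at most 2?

Let N_k = |{terms of depth ≤ k}|. Then N_0 = 5 and N_k = 5 + N_{k-1}^2 + N_{k-1}^2 for k ≥ 1 (one summand per function symbol, arity giving the exponent).
N_0 = 5
N_1 = 5 + 5^2 + 5^2 = 55
N_2 = 5 + 55^2 + 55^2 = 6055

6055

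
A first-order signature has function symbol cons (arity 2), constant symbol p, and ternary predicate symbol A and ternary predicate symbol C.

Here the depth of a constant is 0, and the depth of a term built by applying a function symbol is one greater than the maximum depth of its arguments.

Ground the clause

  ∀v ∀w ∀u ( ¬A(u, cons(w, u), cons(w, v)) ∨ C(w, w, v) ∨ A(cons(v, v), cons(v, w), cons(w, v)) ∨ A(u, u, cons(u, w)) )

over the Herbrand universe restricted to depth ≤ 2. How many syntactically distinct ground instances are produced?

125

Ground terms of depth ≤ 2:
  Let N_k count ground terms of depth at most k. Each non-constant term of depth ≤ k is some function symbol applied to depth-≤(k−1) arguments, giving N_k = 1 + N_{k-1}^2.
  N_0 = 1
  N_1 = 1 + 1^2 = 2
  N_2 = 1 + 2^2 = 5
So there are 5 ground terms available for substitution.
The body mentions every one of the 3 quantified variables; since ground terms form a free algebra, no two substitutions collapse to the same formula.
Number of ground instances = 5^3 = 125.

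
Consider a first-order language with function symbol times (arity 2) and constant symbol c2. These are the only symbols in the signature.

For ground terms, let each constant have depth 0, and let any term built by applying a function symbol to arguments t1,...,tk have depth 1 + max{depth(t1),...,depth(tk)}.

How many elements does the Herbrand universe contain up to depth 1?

2

If N_k denotes the number of depth-≤k ground terms, the 1 constant gives N_0 = 1, and each function symbol of arity r contributes N_{k-1}^r new terms at level k: N_k = 1 + N_{k-1}^2.
N_0 = 1
N_1 = 1 + 1^2 = 2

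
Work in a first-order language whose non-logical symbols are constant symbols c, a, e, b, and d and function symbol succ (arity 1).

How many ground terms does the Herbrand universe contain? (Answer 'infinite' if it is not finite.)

infinite

The signature has at least one function symbol (succ, arity 1) and at least one constant (c).
Iterating succ gives infinitely many distinct ground terms: c, succ(c), succ(succ(c)), ...
So the Herbrand universe is infinite.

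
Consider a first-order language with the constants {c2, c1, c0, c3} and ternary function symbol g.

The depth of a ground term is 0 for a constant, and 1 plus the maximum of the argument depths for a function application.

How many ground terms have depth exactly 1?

64

Count level by level. With function symbols g/3, the terms of depth ≤ k are the 4 constants together with each function applied to depth-≤(k−1) tuples, so N_k = 4 + N_{k-1}^3.
N_0 = 4
N_1 = 4 + 4^3 = 68
Terms of depth exactly 1: N_1 − N_0 = 68 − 4 = 64.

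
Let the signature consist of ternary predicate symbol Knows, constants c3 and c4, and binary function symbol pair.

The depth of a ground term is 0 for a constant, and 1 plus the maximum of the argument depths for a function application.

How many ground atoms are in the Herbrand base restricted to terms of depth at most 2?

First count ground terms of depth ≤ 2.
Let N_k = |{terms of depth ≤ k}|. Then N_0 = 2 and N_k = 2 + N_{k-1}^2 for k ≥ 1 (one summand per function symbol, arity giving the exponent).
N_0 = 2
N_1 = 2 + 2^2 = 6
N_2 = 2 + 6^2 = 38
So |H| = 38.
Ground atoms are formed by filling each argument slot of a predicate with a term from H, so an r-ary predicate gives |H|^r atoms:
  Knows: 38^3 = 54872
Total ground atoms: 54872.

54872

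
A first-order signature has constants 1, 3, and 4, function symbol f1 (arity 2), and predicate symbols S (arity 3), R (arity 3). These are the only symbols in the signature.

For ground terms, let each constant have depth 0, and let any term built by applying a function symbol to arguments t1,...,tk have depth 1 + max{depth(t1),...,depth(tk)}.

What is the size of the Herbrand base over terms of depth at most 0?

54

First count ground terms of depth ≤ 0.
Count level by level. With function symbols f1/2, the terms of depth ≤ k are the 3 constants together with each function applied to depth-≤(k−1) tuples, so N_k = 3 + N_{k-1}^2.
N_0 = 3
So |H| = 3.
A ground atom is a predicate applied to a tuple of terms from H, so the count is the sum over predicates of |H|^arity:
  S: 3^3 = 27;  R: 3^3 = 27
Total ground atoms: 27 + 27 = 54.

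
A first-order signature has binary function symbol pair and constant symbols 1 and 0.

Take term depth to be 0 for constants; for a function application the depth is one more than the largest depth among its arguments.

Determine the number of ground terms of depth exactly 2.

Write N_k for the number of ground terms of depth ≤ k. A term of depth ≤ k is either a constant or a function symbol applied to arguments of depth ≤ k−1, so N_k = 2 + N_{k-1}^2.
N_0 = 2
N_1 = 2 + 2^2 = 6
N_2 = 2 + 6^2 = 38
Terms of depth exactly 2: N_2 − N_1 = 38 − 6 = 32.

32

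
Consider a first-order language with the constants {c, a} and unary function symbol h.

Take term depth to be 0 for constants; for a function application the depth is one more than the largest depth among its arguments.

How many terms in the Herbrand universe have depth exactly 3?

Count level by level. With function symbols h/1, the terms of depth ≤ k are the 2 constants together with each function applied to depth-≤(k−1) tuples, so N_k = 2 + N_{k-1}.
N_0 = 2
N_1 = 2 + 2 = 4
N_2 = 2 + 4 = 6
N_3 = 2 + 6 = 8
Terms of depth exactly 3: N_3 − N_2 = 8 − 6 = 2.

2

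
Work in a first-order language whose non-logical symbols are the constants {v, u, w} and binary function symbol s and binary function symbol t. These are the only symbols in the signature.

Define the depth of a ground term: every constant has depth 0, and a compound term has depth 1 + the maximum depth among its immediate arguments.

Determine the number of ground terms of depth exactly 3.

1565568

Count level by level. With function symbols s/2, t/2, the terms of depth ≤ k are the 3 constants together with each function applied to depth-≤(k−1) tuples, so N_k = 3 + N_{k-1}^2 + N_{k-1}^2.
N_0 = 3
N_1 = 3 + 3^2 + 3^2 = 21
N_2 = 3 + 21^2 + 21^2 = 885
N_3 = 3 + 885^2 + 885^2 = 1566453
Terms of depth exactly 3: N_3 − N_2 = 1566453 − 885 = 1565568.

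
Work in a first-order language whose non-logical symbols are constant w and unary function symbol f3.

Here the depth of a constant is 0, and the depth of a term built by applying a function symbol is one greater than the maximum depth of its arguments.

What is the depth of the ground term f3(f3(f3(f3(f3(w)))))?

5

depth(f3(w)) = 1 + depth(w) = 1 + 0 = 1
depth(f3(f3(w))) = 1 + depth(f3(w)) = 1 + 1 = 2
depth(f3(f3(f3(w)))) = 1 + depth(f3(f3(w))) = 1 + 2 = 3
depth(f3(f3(f3(f3(w))))) = 1 + depth(f3(f3(f3(w)))) = 1 + 3 = 4
depth(f3(f3(f3(f3(f3(w)))))) = 1 + depth(f3(f3(f3(f3(w))))) = 1 + 4 = 5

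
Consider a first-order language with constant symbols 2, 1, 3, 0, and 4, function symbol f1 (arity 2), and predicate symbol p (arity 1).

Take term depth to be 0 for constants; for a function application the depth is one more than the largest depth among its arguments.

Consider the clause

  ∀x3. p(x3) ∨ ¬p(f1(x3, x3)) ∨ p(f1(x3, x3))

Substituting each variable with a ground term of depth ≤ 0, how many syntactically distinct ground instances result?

Ground terms of depth ≤ 0:
  Count level by level. With function symbols f1/2, the terms of depth ≤ k are the 5 constants together with each function applied to depth-≤(k−1) tuples, so N_k = 5 + N_{k-1}^2.
  N_0 = 5
  Explicitly: 2, 1, 3, 0, 4.
So there are 5 ground terms available for substitution.
The clause has 1 distinct variable (x3), which appears in the body. In the free term algebra distinct substitutions yield syntactically distinct ground instances.
Number of ground instances = 5.

5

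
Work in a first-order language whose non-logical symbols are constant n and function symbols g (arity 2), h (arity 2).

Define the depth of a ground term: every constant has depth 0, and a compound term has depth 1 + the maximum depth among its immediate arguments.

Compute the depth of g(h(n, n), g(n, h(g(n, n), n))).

4

depth(h(n, n)) = 1 + max(0, 0) = 1
depth(g(n, n)) = 1 + max(0, 0) = 1
depth(h(g(n, n), n)) = 1 + max(1, 0) = 2
depth(g(n, h(g(n, n), n))) = 1 + max(0, 2) = 3
depth(g(h(n, n), g(n, h(g(n, n), n)))) = 1 + max(1, 3) = 4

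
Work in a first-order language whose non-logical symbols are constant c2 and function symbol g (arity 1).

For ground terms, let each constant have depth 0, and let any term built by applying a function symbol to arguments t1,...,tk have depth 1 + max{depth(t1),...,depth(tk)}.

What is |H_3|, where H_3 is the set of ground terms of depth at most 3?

Let N_k count ground terms of depth at most k. Each non-constant term of depth ≤ k is some function symbol applied to depth-≤(k−1) arguments, giving N_k = 1 + N_{k-1}.
N_0 = 1
N_1 = 1 + 1 = 2
N_2 = 1 + 2 = 3
N_3 = 1 + 3 = 4
Explicitly: c2, g(c2), g(g(c2)), g(g(g(c2))).

4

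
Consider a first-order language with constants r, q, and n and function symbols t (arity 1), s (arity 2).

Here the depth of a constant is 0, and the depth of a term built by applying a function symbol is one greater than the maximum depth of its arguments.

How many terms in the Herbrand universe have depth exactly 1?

12

Write N_k for the number of ground terms of depth ≤ k. A term of depth ≤ k is either a constant or a function symbol applied to arguments of depth ≤ k−1, so N_k = 3 + N_{k-1} + N_{k-1}^2.
N_0 = 3
N_1 = 3 + 3 + 3^2 = 15
Terms of depth exactly 1: N_1 − N_0 = 15 − 3 = 12.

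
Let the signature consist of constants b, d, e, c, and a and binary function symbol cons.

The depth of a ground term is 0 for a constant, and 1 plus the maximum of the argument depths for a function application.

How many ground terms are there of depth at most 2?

905

Write N_k for the number of ground terms of depth ≤ k. A term of depth ≤ k is either a constant or a function symbol applied to arguments of depth ≤ k−1, so N_k = 5 + N_{k-1}^2.
N_0 = 5
N_1 = 5 + 5^2 = 30
N_2 = 5 + 30^2 = 905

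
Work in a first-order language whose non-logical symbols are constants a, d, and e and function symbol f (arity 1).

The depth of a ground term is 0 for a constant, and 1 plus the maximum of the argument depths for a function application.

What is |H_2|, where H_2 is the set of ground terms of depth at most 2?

Count level by level. With function symbols f/1, the terms of depth ≤ k are the 3 constants together with each function applied to depth-≤(k−1) tuples, so N_k = 3 + N_{k-1}.
N_0 = 3
N_1 = 3 + 3 = 6
N_2 = 3 + 6 = 9

9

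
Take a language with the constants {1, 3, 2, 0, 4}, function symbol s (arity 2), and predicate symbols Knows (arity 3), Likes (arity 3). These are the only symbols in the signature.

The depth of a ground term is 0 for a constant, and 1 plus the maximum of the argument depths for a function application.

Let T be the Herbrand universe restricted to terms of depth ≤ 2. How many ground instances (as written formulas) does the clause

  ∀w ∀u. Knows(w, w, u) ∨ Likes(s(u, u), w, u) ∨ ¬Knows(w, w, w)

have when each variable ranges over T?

Ground terms of depth ≤ 2:
  If N_k denotes the number of depth-≤k ground terms, the 5 constants give N_0 = 5, and each function symbol of arity r contributes N_{k-1}^r new terms at level k: N_k = 5 + N_{k-1}^2.
  N_0 = 5
  N_1 = 5 + 5^2 = 30
  N_2 = 5 + 30^2 = 905
So there are 905 ground terms available for substitution.
There are 2 variables to instantiate (w, u), each occurring in at least one literal, so different choices give different ground instances.
Number of ground instances = 905^2 = 819025.

819025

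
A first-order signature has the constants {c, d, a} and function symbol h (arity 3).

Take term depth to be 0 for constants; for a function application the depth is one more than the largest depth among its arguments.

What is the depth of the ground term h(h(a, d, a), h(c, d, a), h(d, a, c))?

depth(h(a, d, a)) = 1 + max(0, 0, 0) = 1
depth(h(c, d, a)) = 1 + max(0, 0, 0) = 1
depth(h(d, a, c)) = 1 + max(0, 0, 0) = 1
depth(h(h(a, d, a), h(c, d, a), h(d, a, c))) = 1 + max(1, 1, 1) = 2

2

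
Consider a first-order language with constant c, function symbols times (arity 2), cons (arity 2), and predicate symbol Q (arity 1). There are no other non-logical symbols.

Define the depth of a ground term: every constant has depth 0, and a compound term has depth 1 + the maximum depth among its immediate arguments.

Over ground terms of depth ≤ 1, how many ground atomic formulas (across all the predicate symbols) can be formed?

3

First count ground terms of depth ≤ 1.
Count level by level. With function symbols times/2, cons/2, the terms of depth ≤ k are the 1 constant together with each function applied to depth-≤(k−1) tuples, so N_k = 1 + N_{k-1}^2 + N_{k-1}^2.
N_0 = 1
N_1 = 1 + 1^2 + 1^2 = 3
Explicitly: c, times(c, c), cons(c, c).
So |H| = 3.
Ground atoms are formed by filling each argument slot of a predicate with a term from H, so an r-ary predicate gives |H|^r atoms:
  Q: 3
Total ground atoms: 3.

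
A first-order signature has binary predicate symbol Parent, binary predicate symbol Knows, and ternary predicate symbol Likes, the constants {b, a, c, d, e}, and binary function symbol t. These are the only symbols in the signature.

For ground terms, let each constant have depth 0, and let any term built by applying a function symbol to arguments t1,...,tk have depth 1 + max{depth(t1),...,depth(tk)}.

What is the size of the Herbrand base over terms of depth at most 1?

28800

First count ground terms of depth ≤ 1.
Let N_k = |{terms of depth ≤ k}|. Then N_0 = 5 and N_k = 5 + N_{k-1}^2 for k ≥ 1 (one summand per function symbol, arity giving the exponent).
N_0 = 5
N_1 = 5 + 5^2 = 30
So |H| = 30.
A ground atom is a predicate applied to a tuple of terms from H, so the count is the sum over predicates of |H|^arity:
  Parent: 30^2 = 900;  Knows: 30^2 = 900;  Likes: 30^3 = 27000
Total ground atoms: 900 + 900 + 27000 = 28800.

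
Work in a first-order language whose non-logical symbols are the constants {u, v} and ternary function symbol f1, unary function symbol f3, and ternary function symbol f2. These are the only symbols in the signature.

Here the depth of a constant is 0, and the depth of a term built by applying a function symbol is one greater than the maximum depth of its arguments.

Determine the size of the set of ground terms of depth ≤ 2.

Let N_k count ground terms of depth at most k. Each non-constant term of depth ≤ k is some function symbol applied to depth-≤(k−1) arguments, giving N_k = 2 + N_{k-1}^3 + N_{k-1} + N_{k-1}^3.
N_0 = 2
N_1 = 2 + 2^3 + 2 + 2^3 = 20
N_2 = 2 + 20^3 + 20 + 20^3 = 16022

16022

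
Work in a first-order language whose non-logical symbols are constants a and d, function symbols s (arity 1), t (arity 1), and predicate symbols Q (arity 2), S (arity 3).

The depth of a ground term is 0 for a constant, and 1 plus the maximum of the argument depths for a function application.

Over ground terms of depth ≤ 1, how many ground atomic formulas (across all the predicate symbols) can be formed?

252

First count ground terms of depth ≤ 1.
Let N_k count ground terms of depth at most k. Each non-constant term of depth ≤ k is some function symbol applied to depth-≤(k−1) arguments, giving N_k = 2 + N_{k-1} + N_{k-1}.
N_0 = 2
N_1 = 2 + 2 + 2 = 6
So |H| = 6.
A ground atom is a predicate applied to a tuple of terms from H, so the count is the sum over predicates of |H|^arity:
  Q: 6^2 = 36;  S: 6^3 = 216
Total ground atoms: 36 + 216 = 252.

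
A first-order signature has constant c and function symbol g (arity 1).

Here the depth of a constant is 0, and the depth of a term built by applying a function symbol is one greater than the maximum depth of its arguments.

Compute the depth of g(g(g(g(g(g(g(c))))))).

depth(g(c)) = 1 + depth(c) = 1 + 0 = 1
depth(g(g(c))) = 1 + depth(g(c)) = 1 + 1 = 2
depth(g(g(g(c)))) = 1 + depth(g(g(c))) = 1 + 2 = 3
depth(g(g(g(g(c))))) = 1 + depth(g(g(g(c)))) = 1 + 3 = 4
depth(g(g(g(g(g(c)))))) = 1 + depth(g(g(g(g(c))))) = 1 + 4 = 5
depth(g(g(g(g(g(g(c))))))) = 1 + depth(g(g(g(g(g(c)))))) = 1 + 5 = 6
depth(g(g(g(g(g(g(g(c)))))))) = 1 + depth(g(g(g(g(g(g(c))))))) = 1 + 6 = 7

7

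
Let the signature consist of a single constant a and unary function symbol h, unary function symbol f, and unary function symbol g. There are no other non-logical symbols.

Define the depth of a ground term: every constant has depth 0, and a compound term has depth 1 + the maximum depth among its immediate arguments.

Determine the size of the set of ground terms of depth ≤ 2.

13

Let N_k count ground terms of depth at most k. Each non-constant term of depth ≤ k is some function symbol applied to depth-≤(k−1) arguments, giving N_k = 1 + N_{k-1} + N_{k-1} + N_{k-1}.
N_0 = 1
N_1 = 1 + 1 + 1 + 1 = 4
N_2 = 1 + 4 + 4 + 4 = 13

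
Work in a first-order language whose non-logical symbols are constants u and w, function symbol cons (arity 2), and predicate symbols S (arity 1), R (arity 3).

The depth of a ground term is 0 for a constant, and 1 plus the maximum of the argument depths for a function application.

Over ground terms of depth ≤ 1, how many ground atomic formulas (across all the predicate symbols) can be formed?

222

First count ground terms of depth ≤ 1.
If N_k denotes the number of depth-≤k ground terms, the 2 constants give N_0 = 2, and each function symbol of arity r contributes N_{k-1}^r new terms at level k: N_k = 2 + N_{k-1}^2.
N_0 = 2
N_1 = 2 + 2^2 = 6
Explicitly: u, w, cons(u, u), cons(u, w), cons(w, u), cons(w, w).
So |H| = 6.
Each predicate of arity r yields |H|^r ground atoms (one per choice of an r-tuple from H):
  S: 6;  R: 6^3 = 216
Total ground atoms: 6 + 216 = 222.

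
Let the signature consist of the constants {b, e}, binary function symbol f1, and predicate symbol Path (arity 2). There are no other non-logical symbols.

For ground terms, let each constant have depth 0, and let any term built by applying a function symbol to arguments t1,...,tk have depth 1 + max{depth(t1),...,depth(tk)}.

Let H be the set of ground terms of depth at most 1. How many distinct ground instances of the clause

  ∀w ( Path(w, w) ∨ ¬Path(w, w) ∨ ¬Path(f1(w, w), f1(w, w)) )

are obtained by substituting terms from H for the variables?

6

Ground terms of depth ≤ 1:
  Write N_k for the number of ground terms of depth ≤ k. A term of depth ≤ k is either a constant or a function symbol applied to arguments of depth ≤ k−1, so N_k = 2 + N_{k-1}^2.
  N_0 = 2
  N_1 = 2 + 2^2 = 6
  Explicitly: b, e, f1(b, b), f1(b, e), f1(e, b), f1(e, e).
So there are 6 ground terms available for substitution.
The variable w ranges independently over the available ground terms, and distinct assignments produce distinct instances.
Number of ground instances = 6.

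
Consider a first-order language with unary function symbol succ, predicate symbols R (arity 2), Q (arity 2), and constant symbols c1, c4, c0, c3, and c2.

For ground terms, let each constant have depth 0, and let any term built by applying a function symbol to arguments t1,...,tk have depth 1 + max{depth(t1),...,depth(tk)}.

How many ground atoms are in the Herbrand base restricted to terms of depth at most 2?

450

First count ground terms of depth ≤ 2.
Let N_k = |{terms of depth ≤ k}|. Then N_0 = 5 and N_k = 5 + N_{k-1} for k ≥ 1 (one summand per function symbol, arity giving the exponent).
N_0 = 5
N_1 = 5 + 5 = 10
N_2 = 5 + 10 = 15
So |H| = 15.
Ground atoms are formed by filling each argument slot of a predicate with a term from H, so an r-ary predicate gives |H|^r atoms:
  R: 15^2 = 225;  Q: 15^2 = 225
Total ground atoms: 225 + 225 = 450.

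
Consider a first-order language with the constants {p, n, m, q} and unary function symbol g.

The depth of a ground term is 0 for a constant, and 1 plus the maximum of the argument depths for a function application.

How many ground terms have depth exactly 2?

4

Let N_k count ground terms of depth at most k. Each non-constant term of depth ≤ k is some function symbol applied to depth-≤(k−1) arguments, giving N_k = 4 + N_{k-1}.
N_0 = 4
N_1 = 4 + 4 = 8
N_2 = 4 + 8 = 12
Terms of depth exactly 2: N_2 − N_1 = 12 − 8 = 4.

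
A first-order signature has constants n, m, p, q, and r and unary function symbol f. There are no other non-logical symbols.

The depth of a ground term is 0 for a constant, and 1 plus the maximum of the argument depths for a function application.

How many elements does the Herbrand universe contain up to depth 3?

Count level by level. With function symbols f/1, the terms of depth ≤ k are the 5 constants together with each function applied to depth-≤(k−1) tuples, so N_k = 5 + N_{k-1}.
N_0 = 5
N_1 = 5 + 5 = 10
N_2 = 5 + 10 = 15
N_3 = 5 + 15 = 20

20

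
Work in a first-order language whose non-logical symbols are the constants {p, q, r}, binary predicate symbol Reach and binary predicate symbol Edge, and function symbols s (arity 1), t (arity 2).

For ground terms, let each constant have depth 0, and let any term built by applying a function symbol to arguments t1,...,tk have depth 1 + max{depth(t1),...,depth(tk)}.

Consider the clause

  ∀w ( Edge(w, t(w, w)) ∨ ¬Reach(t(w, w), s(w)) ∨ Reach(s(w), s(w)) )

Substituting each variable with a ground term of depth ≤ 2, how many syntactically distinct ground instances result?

Ground terms of depth ≤ 2:
  Let N_k count ground terms of depth at most k. Each non-constant term of depth ≤ k is some function symbol applied to depth-≤(k−1) arguments, giving N_k = 3 + N_{k-1} + N_{k-1}^2.
  N_0 = 3
  N_1 = 3 + 3 + 3^2 = 15
  N_2 = 3 + 15 + 15^2 = 243
So there are 243 ground terms available for substitution.
The variable w ranges independently over the available ground terms, and distinct assignments produce distinct instances.
Number of ground instances = 243.

243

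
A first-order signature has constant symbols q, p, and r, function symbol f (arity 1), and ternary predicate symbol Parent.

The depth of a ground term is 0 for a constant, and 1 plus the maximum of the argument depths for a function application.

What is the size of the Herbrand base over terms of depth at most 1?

First count ground terms of depth ≤ 1.
If N_k denotes the number of depth-≤k ground terms, the 3 constants give N_0 = 3, and each function symbol of arity r contributes N_{k-1}^r new terms at level k: N_k = 3 + N_{k-1}.
N_0 = 3
N_1 = 3 + 3 = 6
Explicitly: q, p, r, f(q), f(p), f(r).
So |H| = 6.
For each predicate symbol, the number of ground atoms is |H| raised to its arity; summing:
  Parent: 6^3 = 216
Total ground atoms: 216.

216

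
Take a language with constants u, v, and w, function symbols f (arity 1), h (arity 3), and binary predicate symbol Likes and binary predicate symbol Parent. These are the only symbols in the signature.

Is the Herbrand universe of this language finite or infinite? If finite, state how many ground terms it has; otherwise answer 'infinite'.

The signature has at least one function symbol (f, arity 1) and at least one constant (u).
Iterating f gives infinitely many distinct ground terms: u, f(u), f(f(u)), ...
So the Herbrand universe is infinite.

infinite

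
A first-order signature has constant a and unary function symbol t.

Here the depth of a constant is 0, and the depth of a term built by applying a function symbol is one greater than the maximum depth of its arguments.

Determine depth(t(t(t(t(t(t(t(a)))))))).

7

depth(t(a)) = 1 + depth(a) = 1 + 0 = 1
depth(t(t(a))) = 1 + depth(t(a)) = 1 + 1 = 2
depth(t(t(t(a)))) = 1 + depth(t(t(a))) = 1 + 2 = 3
depth(t(t(t(t(a))))) = 1 + depth(t(t(t(a)))) = 1 + 3 = 4
depth(t(t(t(t(t(a)))))) = 1 + depth(t(t(t(t(a))))) = 1 + 4 = 5
depth(t(t(t(t(t(t(a))))))) = 1 + depth(t(t(t(t(t(a)))))) = 1 + 5 = 6
depth(t(t(t(t(t(t(t(a)))))))) = 1 + depth(t(t(t(t(t(t(a))))))) = 1 + 6 = 7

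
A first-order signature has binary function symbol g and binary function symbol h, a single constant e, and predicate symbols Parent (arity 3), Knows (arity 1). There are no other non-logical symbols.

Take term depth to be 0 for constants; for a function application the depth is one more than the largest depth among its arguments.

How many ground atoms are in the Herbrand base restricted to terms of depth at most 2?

6878

First count ground terms of depth ≤ 2.
Let N_k count ground terms of depth at most k. Each non-constant term of depth ≤ k is some function symbol applied to depth-≤(k−1) arguments, giving N_k = 1 + N_{k-1}^2 + N_{k-1}^2.
N_0 = 1
N_1 = 1 + 1^2 + 1^2 = 3
N_2 = 1 + 3^2 + 3^2 = 19
So |H| = 19.
For each predicate symbol, the number of ground atoms is |H| raised to its arity; summing:
  Parent: 19^3 = 6859;  Knows: 19
Total ground atoms: 6859 + 19 = 6878.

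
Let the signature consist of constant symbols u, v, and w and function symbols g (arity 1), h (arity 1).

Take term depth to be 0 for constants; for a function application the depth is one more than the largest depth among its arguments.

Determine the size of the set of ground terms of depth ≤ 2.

21

Let N_k count ground terms of depth at most k. Each non-constant term of depth ≤ k is some function symbol applied to depth-≤(k−1) arguments, giving N_k = 3 + N_{k-1} + N_{k-1}.
N_0 = 3
N_1 = 3 + 3 + 3 = 9
N_2 = 3 + 9 + 9 = 21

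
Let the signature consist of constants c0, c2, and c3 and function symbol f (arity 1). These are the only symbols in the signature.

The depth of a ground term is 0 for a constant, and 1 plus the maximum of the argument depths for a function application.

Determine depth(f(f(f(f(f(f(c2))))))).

depth(f(c2)) = 1 + depth(c2) = 1 + 0 = 1
depth(f(f(c2))) = 1 + depth(f(c2)) = 1 + 1 = 2
depth(f(f(f(c2)))) = 1 + depth(f(f(c2))) = 1 + 2 = 3
depth(f(f(f(f(c2))))) = 1 + depth(f(f(f(c2)))) = 1 + 3 = 4
depth(f(f(f(f(f(c2)))))) = 1 + depth(f(f(f(f(c2))))) = 1 + 4 = 5
depth(f(f(f(f(f(f(c2))))))) = 1 + depth(f(f(f(f(f(c2)))))) = 1 + 5 = 6

6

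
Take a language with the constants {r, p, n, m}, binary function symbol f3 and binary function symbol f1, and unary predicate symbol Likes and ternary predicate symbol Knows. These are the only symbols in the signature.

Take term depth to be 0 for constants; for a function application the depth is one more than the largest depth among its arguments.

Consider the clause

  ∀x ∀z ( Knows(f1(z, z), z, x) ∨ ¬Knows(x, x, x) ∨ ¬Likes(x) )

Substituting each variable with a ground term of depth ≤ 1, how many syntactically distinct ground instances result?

1296

Ground terms of depth ≤ 1:
  Count level by level. With function symbols f3/2, f1/2, the terms of depth ≤ k are the 4 constants together with each function applied to depth-≤(k−1) tuples, so N_k = 4 + N_{k-1}^2 + N_{k-1}^2.
  N_0 = 4
  N_1 = 4 + 4^2 + 4^2 = 36
So there are 36 ground terms available for substitution.
Each of x, z ranges independently over the available ground terms, and distinct assignments produce distinct instances.
Number of ground instances = 36^2 = 1296.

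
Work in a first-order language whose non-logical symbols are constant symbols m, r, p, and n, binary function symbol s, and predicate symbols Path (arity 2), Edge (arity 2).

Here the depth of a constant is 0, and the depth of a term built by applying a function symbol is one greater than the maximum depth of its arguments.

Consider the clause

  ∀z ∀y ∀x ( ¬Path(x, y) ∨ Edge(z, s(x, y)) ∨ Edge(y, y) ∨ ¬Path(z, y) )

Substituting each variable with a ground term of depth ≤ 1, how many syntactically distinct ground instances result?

Ground terms of depth ≤ 1:
  If N_k denotes the number of depth-≤k ground terms, the 4 constants give N_0 = 4, and each function symbol of arity r contributes N_{k-1}^r new terms at level k: N_k = 4 + N_{k-1}^2.
  N_0 = 4
  N_1 = 4 + 4^2 = 20
So there are 20 ground terms available for substitution.
There are 3 variables to instantiate (z, y, x), each occurring in at least one literal, so different choices give different ground instances.
Number of ground instances = 20^3 = 8000.

8000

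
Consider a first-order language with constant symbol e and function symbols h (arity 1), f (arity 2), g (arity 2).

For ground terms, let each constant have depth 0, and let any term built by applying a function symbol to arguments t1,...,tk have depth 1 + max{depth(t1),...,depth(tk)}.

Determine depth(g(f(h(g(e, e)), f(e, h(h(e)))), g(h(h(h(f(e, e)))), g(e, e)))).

depth(g(e, e)) = 1 + max(0, 0) = 1
depth(h(g(e, e))) = 1 + depth(g(e, e)) = 1 + 1 = 2
depth(h(e)) = 1 + depth(e) = 1 + 0 = 1
depth(h(h(e))) = 1 + depth(h(e)) = 1 + 1 = 2
depth(f(e, h(h(e)))) = 1 + max(0, 2) = 3
depth(f(h(g(e, e)), f(e, h(h(e))))) = 1 + max(2, 3) = 4
depth(f(e, e)) = 1 + max(0, 0) = 1
depth(h(f(e, e))) = 1 + depth(f(e, e)) = 1 + 1 = 2
depth(h(h(f(e, e)))) = 1 + depth(h(f(e, e))) = 1 + 2 = 3
depth(h(h(h(f(e, e))))) = 1 + depth(h(h(f(e, e)))) = 1 + 3 = 4
depth(g(h(h(h(f(e, e)))), g(e, e))) = 1 + max(4, 1) = 5
depth(g(f(h(g(e, e)), f(e, h(h(e)))), g(h(h(h(f(e, e)))), g(e, e)))) = 1 + max(4, 5) = 6

6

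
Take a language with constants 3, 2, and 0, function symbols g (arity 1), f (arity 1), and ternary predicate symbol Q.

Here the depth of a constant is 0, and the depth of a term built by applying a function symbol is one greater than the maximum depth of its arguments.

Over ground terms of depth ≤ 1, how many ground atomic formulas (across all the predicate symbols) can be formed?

First count ground terms of depth ≤ 1.
Let N_k count ground terms of depth at most k. Each non-constant term of depth ≤ k is some function symbol applied to depth-≤(k−1) arguments, giving N_k = 3 + N_{k-1} + N_{k-1}.
N_0 = 3
N_1 = 3 + 3 + 3 = 9
So |H| = 9.
Each predicate of arity r yields |H|^r ground atoms (one per choice of an r-tuple from H):
  Q: 9^3 = 729
Total ground atoms: 729.

729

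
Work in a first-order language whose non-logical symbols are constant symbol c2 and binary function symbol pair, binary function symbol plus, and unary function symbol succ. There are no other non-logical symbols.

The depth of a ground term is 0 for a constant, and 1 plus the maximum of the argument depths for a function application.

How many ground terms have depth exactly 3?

2739

If N_k denotes the number of depth-≤k ground terms, the 1 constant gives N_0 = 1, and each function symbol of arity r contributes N_{k-1}^r new terms at level k: N_k = 1 + N_{k-1}^2 + N_{k-1}^2 + N_{k-1}.
N_0 = 1
N_1 = 1 + 1^2 + 1^2 + 1 = 4
N_2 = 1 + 4^2 + 4^2 + 4 = 37
N_3 = 1 + 37^2 + 37^2 + 37 = 2776
Terms of depth exactly 3: N_3 − N_2 = 2776 − 37 = 2739.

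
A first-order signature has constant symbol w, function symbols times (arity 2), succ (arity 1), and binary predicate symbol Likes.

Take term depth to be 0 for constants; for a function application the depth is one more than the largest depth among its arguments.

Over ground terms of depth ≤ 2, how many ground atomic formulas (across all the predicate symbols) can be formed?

First count ground terms of depth ≤ 2.
Let N_k count ground terms of depth at most k. Each non-constant term of depth ≤ k is some function symbol applied to depth-≤(k−1) arguments, giving N_k = 1 + N_{k-1}^2 + N_{k-1}.
N_0 = 1
N_1 = 1 + 1^2 + 1 = 3
N_2 = 1 + 3^2 + 3 = 13
So |H| = 13.
Each predicate of arity r yields |H|^r ground atoms (one per choice of an r-tuple from H):
  Likes: 13^2 = 169
Total ground atoms: 169.

169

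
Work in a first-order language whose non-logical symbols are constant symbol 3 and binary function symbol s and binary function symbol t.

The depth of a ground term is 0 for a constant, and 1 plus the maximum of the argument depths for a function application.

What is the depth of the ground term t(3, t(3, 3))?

depth(t(3, 3)) = 1 + max(0, 0) = 1
depth(t(3, t(3, 3))) = 1 + max(0, 1) = 2

2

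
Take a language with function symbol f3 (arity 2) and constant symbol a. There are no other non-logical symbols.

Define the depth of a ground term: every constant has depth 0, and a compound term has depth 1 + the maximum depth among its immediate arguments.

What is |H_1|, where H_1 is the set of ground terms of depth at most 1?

2

Let N_k = |{terms of depth ≤ k}|. Then N_0 = 1 and N_k = 1 + N_{k-1}^2 for k ≥ 1 (one summand per function symbol, arity giving the exponent).
N_0 = 1
N_1 = 1 + 1^2 = 2
Explicitly: a, f3(a, a).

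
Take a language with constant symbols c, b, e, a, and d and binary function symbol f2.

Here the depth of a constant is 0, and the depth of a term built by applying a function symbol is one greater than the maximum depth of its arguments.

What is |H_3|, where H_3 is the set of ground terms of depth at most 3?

Write N_k for the number of ground terms of depth ≤ k. A term of depth ≤ k is either a constant or a function symbol applied to arguments of depth ≤ k−1, so N_k = 5 + N_{k-1}^2.
N_0 = 5
N_1 = 5 + 5^2 = 30
N_2 = 5 + 30^2 = 905
N_3 = 5 + 905^2 = 819030

819030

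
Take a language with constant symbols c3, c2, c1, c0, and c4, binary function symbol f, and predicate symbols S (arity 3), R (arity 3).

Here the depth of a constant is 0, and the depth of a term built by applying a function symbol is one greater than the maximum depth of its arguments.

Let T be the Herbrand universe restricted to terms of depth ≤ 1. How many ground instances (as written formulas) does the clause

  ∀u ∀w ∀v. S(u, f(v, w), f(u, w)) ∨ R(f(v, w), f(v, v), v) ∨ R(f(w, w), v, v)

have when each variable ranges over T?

27000

Ground terms of depth ≤ 1:
  Write N_k for the number of ground terms of depth ≤ k. A term of depth ≤ k is either a constant or a function symbol applied to arguments of depth ≤ k−1, so N_k = 5 + N_{k-1}^2.
  N_0 = 5
  N_1 = 5 + 5^2 = 30
So there are 30 ground terms available for substitution.
Each of u, w, v ranges independently over the available ground terms, and distinct assignments produce distinct instances.
Number of ground instances = 30^3 = 27000.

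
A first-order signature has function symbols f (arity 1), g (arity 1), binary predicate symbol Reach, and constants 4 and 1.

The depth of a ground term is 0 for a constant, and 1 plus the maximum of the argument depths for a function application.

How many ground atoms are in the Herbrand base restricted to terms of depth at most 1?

First count ground terms of depth ≤ 1.
Let N_k count ground terms of depth at most k. Each non-constant term of depth ≤ k is some function symbol applied to depth-≤(k−1) arguments, giving N_k = 2 + N_{k-1} + N_{k-1}.
N_0 = 2
N_1 = 2 + 2 + 2 = 6
Explicitly: 4, 1, f(4), f(1), g(4), g(1).
So |H| = 6.
A ground atom is a predicate applied to a tuple of terms from H, so the count is the sum over predicates of |H|^arity:
  Reach: 6^2 = 36
Total ground atoms: 36.

36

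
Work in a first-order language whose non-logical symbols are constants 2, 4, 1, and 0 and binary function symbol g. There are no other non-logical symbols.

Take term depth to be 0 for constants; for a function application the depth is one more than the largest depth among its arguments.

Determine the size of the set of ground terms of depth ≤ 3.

If N_k denotes the number of depth-≤k ground terms, the 4 constants give N_0 = 4, and each function symbol of arity r contributes N_{k-1}^r new terms at level k: N_k = 4 + N_{k-1}^2.
N_0 = 4
N_1 = 4 + 4^2 = 20
N_2 = 4 + 20^2 = 404
N_3 = 4 + 404^2 = 163220

163220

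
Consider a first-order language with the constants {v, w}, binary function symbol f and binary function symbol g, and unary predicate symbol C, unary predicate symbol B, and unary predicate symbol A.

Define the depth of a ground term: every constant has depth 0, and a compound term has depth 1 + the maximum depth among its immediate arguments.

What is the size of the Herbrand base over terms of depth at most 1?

30

First count ground terms of depth ≤ 1.
If N_k denotes the number of depth-≤k ground terms, the 2 constants give N_0 = 2, and each function symbol of arity r contributes N_{k-1}^r new terms at level k: N_k = 2 + N_{k-1}^2 + N_{k-1}^2.
N_0 = 2
N_1 = 2 + 2^2 + 2^2 = 10
So |H| = 10.
For each predicate symbol, the number of ground atoms is |H| raised to its arity; summing:
  C: 10;  B: 10;  A: 10
Total ground atoms: 10 + 10 + 10 = 30.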